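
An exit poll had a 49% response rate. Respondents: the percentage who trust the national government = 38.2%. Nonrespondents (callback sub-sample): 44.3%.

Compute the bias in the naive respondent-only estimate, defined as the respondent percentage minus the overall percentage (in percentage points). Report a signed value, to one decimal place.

-3.1 percentage points

Nonresponse fraction = 1 − 0.49 = 0.51.
Bias = (nonresponse fraction) × (respondent percentage − nonrespondent percentage)
     = 0.51 × (38.2 − 44.3) = 0.51 × -6.1 = -3.111.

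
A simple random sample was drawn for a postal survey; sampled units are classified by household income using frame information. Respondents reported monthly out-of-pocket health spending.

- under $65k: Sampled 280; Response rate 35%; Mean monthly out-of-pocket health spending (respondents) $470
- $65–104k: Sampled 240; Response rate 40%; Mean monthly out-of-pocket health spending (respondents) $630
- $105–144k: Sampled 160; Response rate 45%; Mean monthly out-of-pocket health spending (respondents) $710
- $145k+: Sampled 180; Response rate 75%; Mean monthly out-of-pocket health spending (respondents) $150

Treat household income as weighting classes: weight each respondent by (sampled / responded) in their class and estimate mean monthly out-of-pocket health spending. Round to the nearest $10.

$490

Each respondent's weight = sampled/responded in their class; summing within a class gives n_sampled, so:
  under $65k: 280 × 470 = 131,600
  $65–104k: 240 × 630 = 151,200
  $105–144k: 160 × 710 = 113,600
  $145k+: 180 × 150 = 27,000
Adjusted estimate = 423,400 / 860 = 492.326 → $490.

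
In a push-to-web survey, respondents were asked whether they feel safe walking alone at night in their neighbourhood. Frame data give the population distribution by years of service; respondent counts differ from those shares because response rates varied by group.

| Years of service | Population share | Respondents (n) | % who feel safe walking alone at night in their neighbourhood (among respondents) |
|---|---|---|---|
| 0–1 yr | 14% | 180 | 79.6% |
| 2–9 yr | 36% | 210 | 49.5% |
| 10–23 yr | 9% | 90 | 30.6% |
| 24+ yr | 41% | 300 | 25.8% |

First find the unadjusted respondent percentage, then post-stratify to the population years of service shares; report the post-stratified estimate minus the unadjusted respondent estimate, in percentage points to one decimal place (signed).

Naive respondent-only estimate (weights = respondent counts):
  (180/780)×79.6 + (210/780)×49.5 + (90/780)×30.6 + (300/780)×25.8 = 45.15%
Post-stratifying to population shares instead:
  0.14×79.6 + 0.36×49.5 + 0.09×30.6 + 0.41×25.8 = 42.296%
Difference = 42.296 − 45.15 = -2.854 pp.

-2.9 percentage points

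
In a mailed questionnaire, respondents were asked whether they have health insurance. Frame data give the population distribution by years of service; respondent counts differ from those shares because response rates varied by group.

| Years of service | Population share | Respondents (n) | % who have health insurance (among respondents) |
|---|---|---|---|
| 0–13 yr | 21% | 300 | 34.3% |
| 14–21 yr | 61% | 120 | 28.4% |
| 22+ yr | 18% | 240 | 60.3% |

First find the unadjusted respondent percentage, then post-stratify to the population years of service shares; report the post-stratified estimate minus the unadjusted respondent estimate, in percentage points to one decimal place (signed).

Unadjusted (pooled respondent) estimate weights by respondent counts:
  (300/660)×34.3 + (120/660)×28.4 + (240/660)×60.3 = 42.6818%
Reweighting by population years of service shares:
  0.21×34.3 + 0.61×28.4 + 0.18×60.3 = 35.381%
Difference = 35.381 − 42.6818 = -7.3008 pp.

-7.3 percentage points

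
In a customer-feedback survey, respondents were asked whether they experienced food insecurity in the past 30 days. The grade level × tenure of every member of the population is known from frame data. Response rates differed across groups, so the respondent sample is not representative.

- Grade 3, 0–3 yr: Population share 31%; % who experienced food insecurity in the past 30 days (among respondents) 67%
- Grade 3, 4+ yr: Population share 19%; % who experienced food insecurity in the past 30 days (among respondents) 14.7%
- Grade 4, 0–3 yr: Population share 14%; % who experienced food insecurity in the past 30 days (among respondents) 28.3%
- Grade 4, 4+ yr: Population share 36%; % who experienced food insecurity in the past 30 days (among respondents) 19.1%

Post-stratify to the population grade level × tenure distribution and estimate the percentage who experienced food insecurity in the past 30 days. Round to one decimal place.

Reweight to the known grade level × tenure distribution:
  Grade 3, 0–3 yr: 0.31 × 67 = 20.77
  Grade 3, 4+ yr: 0.19 × 14.7 = 2.793
  Grade 4, 0–3 yr: 0.14 × 28.3 = 3.962
  Grade 4, 4+ yr: 0.36 × 19.1 = 6.876
Post-stratified estimate = 34.401 → 34.4%.

34.4%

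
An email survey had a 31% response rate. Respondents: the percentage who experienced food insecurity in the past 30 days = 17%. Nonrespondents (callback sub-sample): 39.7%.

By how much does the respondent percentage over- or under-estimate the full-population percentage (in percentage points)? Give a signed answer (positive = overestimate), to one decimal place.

Nonresponse fraction = 1 − 0.31 = 0.69.
Bias = (nonresponse fraction) × (respondent percentage − nonrespondent percentage)
     = 0.69 × (17 − 39.7) = 0.69 × -22.7 = -15.663.

-15.7 percentage points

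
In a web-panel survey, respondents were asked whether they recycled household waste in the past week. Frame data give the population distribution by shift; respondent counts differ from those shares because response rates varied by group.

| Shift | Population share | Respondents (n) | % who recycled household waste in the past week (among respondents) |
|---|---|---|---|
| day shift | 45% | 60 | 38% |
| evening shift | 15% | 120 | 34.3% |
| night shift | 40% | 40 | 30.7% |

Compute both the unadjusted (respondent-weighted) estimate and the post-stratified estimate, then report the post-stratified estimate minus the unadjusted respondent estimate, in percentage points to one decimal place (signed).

-0.1 percentage points

Without adjustment, the pooled respondent share is:
  (60/220)×38 + (120/220)×34.3 + (40/220)×30.7 = 34.6545%
Post-stratifying to population shares instead:
  0.45×38 + 0.15×34.3 + 0.4×30.7 = 34.525%
Difference = 34.525 − 34.6545 = -0.1295 pp.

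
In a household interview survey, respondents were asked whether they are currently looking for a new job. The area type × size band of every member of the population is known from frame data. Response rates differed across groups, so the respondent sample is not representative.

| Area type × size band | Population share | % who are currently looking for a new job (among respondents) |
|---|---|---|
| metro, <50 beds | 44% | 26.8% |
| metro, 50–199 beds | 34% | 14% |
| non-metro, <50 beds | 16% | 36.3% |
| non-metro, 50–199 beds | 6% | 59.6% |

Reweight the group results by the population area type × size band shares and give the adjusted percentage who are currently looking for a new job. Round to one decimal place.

Reweight to the known area type × size band distribution:
  metro, <50 beds: 0.44 × 26.8 = 11.792
  metro, 50–199 beds: 0.34 × 14 = 4.76
  non-metro, <50 beds: 0.16 × 36.3 = 5.808
  non-metro, 50–199 beds: 0.06 × 59.6 = 3.576
Post-stratified estimate = 25.936 → 25.9%.

25.9%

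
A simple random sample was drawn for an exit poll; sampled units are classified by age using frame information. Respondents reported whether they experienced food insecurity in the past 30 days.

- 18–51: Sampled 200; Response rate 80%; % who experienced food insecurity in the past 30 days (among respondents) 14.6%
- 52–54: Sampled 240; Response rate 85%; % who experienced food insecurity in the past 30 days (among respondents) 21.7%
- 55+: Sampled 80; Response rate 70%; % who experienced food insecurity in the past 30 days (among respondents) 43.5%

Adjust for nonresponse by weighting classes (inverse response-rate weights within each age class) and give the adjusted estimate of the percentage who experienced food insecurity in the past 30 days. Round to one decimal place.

22.3%

Each respondent's weight = sampled/responded in their class; summing within a class gives n_sampled, so:
  18–51: 200 × 14.6 = 2920
  52–54: 240 × 21.7 = 5208
  55+: 80 × 43.5 = 3480
Adjusted estimate = 11,608 / 520 = 22.3231 → 22.3%.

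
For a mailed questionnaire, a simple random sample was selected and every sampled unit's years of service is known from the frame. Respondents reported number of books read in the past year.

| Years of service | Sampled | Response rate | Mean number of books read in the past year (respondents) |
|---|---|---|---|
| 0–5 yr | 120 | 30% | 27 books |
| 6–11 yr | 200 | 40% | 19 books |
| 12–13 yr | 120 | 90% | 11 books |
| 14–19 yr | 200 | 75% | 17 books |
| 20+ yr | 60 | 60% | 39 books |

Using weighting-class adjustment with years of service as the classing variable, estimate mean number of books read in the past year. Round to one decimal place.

20.1

Inverse-response-rate weighting restores each class to its sampled count, so class totals weight by n_sampled:
  0–5 yr: 120 × 27 = 3240
  6–11 yr: 200 × 19 = 3800
  12–13 yr: 120 × 11 = 1320
  14–19 yr: 200 × 17 = 3400
  20+ yr: 60 × 39 = 2340
Adjusted estimate = 14,100 / 700 = 20.1429 → 20.1.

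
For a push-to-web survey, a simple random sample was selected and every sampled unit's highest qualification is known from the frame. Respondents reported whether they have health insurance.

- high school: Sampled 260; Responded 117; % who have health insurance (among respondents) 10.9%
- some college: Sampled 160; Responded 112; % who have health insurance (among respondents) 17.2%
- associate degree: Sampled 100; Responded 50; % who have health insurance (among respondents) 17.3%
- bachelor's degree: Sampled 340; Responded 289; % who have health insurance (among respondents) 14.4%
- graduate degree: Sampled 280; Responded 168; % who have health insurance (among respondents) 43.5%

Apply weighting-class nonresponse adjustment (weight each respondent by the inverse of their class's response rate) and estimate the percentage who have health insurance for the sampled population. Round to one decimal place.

21.4%

Class response rates: high school 117/260 = 45%, some college 112/160 = 70%, associate degree 50/100 = 50%, bachelor's degree 289/340 = 85%, graduate degree 168/280 = 60%.
Each respondent's weight = sampled/responded in their class; summing within a class gives n_sampled, so:
  high school: 260 × 10.9 = 2834
  some college: 160 × 17.2 = 2752
  associate degree: 100 × 17.3 = 1730
  bachelor's degree: 340 × 14.4 = 4896
  graduate degree: 280 × 43.5 = 12,180
Adjusted estimate = 24,392 / 1,140 = 21.3965 → 21.4%.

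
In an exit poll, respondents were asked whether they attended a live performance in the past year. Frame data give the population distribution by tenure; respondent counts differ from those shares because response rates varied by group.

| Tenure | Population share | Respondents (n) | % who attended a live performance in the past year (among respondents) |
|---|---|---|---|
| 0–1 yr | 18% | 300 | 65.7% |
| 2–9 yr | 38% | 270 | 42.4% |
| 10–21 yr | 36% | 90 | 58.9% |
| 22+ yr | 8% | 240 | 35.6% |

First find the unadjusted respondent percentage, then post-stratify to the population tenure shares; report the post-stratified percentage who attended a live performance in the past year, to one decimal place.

Without adjustment, the pooled respondent share is:
  (300/900)×65.7 + (270/900)×42.4 + (90/900)×58.9 + (240/900)×35.6 = 50.0033%
Post-stratified estimate weights by population shares:
  0.18×65.7 + 0.38×42.4 + 0.36×58.9 + 0.08×35.6 = 51.99%

52.0%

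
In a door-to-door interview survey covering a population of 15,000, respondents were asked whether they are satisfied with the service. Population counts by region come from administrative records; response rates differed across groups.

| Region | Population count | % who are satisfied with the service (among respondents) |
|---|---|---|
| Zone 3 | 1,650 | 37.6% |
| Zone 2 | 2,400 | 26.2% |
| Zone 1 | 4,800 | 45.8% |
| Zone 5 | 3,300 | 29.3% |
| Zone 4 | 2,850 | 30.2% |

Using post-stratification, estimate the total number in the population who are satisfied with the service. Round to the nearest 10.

Apply each group's respondent rate to its population count:
  Zone 3: 1,650 × 37.6% = 620.4
  Zone 2: 2,400 × 26.2% = 628.8
  Zone 1: 4,800 × 45.8% = 2198.4
  Zone 5: 3,300 × 29.3% = 966.9
  Zone 4: 2,850 × 30.2% = 860.7
Estimated total = 5275.2 → 5,280.

5,280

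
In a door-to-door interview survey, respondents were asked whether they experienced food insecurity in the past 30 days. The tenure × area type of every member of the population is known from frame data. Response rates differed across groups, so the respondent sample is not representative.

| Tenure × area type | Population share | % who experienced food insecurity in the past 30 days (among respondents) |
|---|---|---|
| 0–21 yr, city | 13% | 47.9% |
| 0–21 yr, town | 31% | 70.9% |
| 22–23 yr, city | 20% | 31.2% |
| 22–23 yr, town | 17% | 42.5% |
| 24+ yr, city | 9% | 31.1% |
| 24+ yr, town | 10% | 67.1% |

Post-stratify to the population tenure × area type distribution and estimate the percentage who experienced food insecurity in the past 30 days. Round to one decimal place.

51.2%

Post-stratification weights by population share, not respondent share:
  0–21 yr, city: 0.13 × 47.9 = 6.227
  0–21 yr, town: 0.31 × 70.9 = 21.979
  22–23 yr, city: 0.2 × 31.2 = 6.24
  22–23 yr, town: 0.17 × 42.5 = 7.225
  24+ yr, city: 0.09 × 31.1 = 2.799
  24+ yr, town: 0.1 × 67.1 = 6.71
Post-stratified estimate = 51.18 → 51.2%.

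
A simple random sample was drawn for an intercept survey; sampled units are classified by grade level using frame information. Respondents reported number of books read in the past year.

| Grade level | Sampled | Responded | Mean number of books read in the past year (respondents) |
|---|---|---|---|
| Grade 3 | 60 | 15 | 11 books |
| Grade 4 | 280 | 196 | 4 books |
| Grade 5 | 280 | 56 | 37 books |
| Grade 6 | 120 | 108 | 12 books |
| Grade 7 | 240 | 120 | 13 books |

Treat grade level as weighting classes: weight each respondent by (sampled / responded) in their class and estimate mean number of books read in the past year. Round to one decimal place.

17.0

Response rates by class: Grade 3 15/60 = 25%, Grade 4 196/280 = 70%, Grade 5 56/280 = 20%, Grade 6 108/120 = 90%, Grade 7 120/240 = 50%.
Weighting each respondent by the inverse class response rate inflates each class back to its sampled size, so the class weight is n_sampled:
  Grade 3: 60 × 11 = 660
  Grade 4: 280 × 4 = 1120
  Grade 5: 280 × 37 = 10,360
  Grade 6: 120 × 12 = 1440
  Grade 7: 240 × 13 = 3120
Adjusted estimate = 16,700 / 980 = 17.0408 → 17.0.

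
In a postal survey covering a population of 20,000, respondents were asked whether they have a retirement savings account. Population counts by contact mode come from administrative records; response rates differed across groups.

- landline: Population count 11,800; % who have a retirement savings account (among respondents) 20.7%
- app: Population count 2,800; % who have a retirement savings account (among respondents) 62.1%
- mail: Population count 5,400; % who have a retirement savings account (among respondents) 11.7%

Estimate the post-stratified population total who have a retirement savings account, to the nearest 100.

Apply each group's respondent rate to its population count:
  landline: 11,800 × 20.7% = 2442.6
  app: 2,800 × 62.1% = 1738.8
  mail: 5,400 × 11.7% = 631.8
Estimated total = 4813.2 → 4,800.

4,800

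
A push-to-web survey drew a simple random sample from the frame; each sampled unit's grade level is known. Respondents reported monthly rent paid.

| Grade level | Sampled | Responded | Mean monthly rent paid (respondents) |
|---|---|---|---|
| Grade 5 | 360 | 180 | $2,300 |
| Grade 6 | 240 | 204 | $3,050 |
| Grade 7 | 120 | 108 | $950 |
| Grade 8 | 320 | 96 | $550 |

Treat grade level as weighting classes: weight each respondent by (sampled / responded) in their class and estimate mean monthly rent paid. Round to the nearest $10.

$1,780

Class response rates: Grade 5 180/360 = 50%, Grade 6 204/240 = 85%, Grade 7 108/120 = 90%, Grade 8 96/320 = 30%.
Each respondent's weight = sampled/responded in their class; summing within a class gives n_sampled, so:
  Grade 5: 360 × 2300 = 828,000
  Grade 6: 240 × 3050 = 732,000
  Grade 7: 120 × 950 = 114,000
  Grade 8: 320 × 550 = 176,000
Adjusted estimate = 1,850,000 / 1,040 = 1778.85 → $1,780.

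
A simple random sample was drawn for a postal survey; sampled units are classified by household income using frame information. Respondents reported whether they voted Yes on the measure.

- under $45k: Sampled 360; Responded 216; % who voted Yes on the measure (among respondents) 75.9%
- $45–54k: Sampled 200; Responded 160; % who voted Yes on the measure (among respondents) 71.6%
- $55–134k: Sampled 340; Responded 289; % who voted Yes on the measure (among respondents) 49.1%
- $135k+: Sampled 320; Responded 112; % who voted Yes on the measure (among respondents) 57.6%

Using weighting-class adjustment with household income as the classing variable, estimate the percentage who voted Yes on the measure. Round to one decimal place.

Response rates by class: under $45k 216/360 = 60%, $45–54k 160/200 = 80%, $55–134k 289/340 = 85%, $135k+ 112/320 = 35%.
Each respondent's weight = sampled/responded in their class; summing within a class gives n_sampled, so:
  under $45k: 360 × 75.9 = 27324
  $45–54k: 200 × 71.6 = 14320
  $55–134k: 340 × 49.1 = 16,694
  $135k+: 320 × 57.6 = 18,432
Adjusted estimate = 76,770 / 1,220 = 62.9262 → 62.9%.

62.9%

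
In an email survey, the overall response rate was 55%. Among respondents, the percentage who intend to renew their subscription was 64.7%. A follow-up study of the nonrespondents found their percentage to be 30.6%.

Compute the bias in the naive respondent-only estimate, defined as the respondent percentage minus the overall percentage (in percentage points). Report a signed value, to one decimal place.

Nonresponse fraction = 1 − 0.55 = 0.45.
Bias = (nonresponse fraction) × (respondent percentage − nonrespondent percentage)
     = 0.45 × (64.7 − 30.6) = 0.45 × 34.1 = 15.345.

+15.3 percentage points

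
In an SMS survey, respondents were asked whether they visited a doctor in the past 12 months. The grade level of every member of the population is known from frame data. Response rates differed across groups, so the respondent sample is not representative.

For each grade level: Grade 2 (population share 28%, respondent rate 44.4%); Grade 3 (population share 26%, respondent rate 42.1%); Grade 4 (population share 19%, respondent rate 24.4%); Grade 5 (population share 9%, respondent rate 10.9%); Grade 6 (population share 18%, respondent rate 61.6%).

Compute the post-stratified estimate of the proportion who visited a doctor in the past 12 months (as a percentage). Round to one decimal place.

Each cell contributes population-share × respondent value:
  Grade 2: 0.28 × 44.4 = 12.432
  Grade 3: 0.26 × 42.1 = 10.946
  Grade 4: 0.19 × 24.4 = 4.636
  Grade 5: 0.09 × 10.9 = 0.981
  Grade 6: 0.18 × 61.6 = 11.088
Post-stratified estimate = 40.083 → 40.1%.

40.1%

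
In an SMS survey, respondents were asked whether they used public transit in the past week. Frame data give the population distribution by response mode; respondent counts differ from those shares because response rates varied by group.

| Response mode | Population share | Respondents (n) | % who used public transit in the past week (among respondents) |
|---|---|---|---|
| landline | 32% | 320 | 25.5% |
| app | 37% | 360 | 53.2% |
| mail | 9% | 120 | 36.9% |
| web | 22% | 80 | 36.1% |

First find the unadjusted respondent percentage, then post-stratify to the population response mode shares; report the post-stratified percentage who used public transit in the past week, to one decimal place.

39.1%

Naive respondent-only estimate (weights = respondent counts):
  (320/880)×25.5 + (360/880)×53.2 + (120/880)×36.9 + (80/880)×36.1 = 39.35%
Post-stratified estimate weights by population shares:
  0.32×25.5 + 0.37×53.2 + 0.09×36.9 + 0.22×36.1 = 39.107%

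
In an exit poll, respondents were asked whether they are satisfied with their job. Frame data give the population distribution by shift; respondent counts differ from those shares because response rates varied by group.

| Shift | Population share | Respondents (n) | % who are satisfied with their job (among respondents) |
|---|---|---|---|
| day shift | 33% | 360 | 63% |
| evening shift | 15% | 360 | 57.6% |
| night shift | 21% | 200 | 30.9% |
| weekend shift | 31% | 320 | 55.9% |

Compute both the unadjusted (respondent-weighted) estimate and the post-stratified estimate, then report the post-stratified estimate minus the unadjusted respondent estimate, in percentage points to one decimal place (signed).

-1.2 percentage points

Naive respondent-only estimate (weights = respondent counts):
  (360/1240)×63 + (360/1240)×57.6 + (200/1240)×30.9 + (320/1240)×55.9 = 54.4226%
Post-stratifying to population shares instead:
  0.33×63 + 0.15×57.6 + 0.21×30.9 + 0.31×55.9 = 53.248%
Difference = 53.248 − 54.4226 = -1.1746 pp.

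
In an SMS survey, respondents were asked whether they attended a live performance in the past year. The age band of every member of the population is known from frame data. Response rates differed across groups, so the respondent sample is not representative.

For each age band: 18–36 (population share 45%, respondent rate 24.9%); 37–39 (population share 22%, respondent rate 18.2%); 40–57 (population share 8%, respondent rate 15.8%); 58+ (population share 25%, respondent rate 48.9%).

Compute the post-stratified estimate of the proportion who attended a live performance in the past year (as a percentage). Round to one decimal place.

28.7%

Reweight to the known age band distribution:
  18–36: 0.45 × 24.9 = 11.205
  37–39: 0.22 × 18.2 = 4.004
  40–57: 0.08 × 15.8 = 1.264
  58+: 0.25 × 48.9 = 12.225
Post-stratified estimate = 28.698 → 28.7%.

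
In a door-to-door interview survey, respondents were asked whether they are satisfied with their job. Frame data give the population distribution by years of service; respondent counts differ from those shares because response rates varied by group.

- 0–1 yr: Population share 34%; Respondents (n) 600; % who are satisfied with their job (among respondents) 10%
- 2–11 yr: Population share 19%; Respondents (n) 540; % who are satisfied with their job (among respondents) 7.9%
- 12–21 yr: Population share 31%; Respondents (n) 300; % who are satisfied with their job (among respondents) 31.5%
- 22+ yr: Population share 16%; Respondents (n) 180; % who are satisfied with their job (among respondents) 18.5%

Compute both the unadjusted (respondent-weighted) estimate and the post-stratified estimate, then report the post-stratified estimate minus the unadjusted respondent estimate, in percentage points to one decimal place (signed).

+3.4 percentage points

Without adjustment, the pooled respondent share is:
  (600/1620)×10 + (540/1620)×7.9 + (300/1620)×31.5 + (180/1620)×18.5 = 14.2259%
Post-stratifying to population shares instead:
  0.34×10 + 0.19×7.9 + 0.31×31.5 + 0.16×18.5 = 17.626%
Difference = 17.626 − 14.2259 = 3.4001 pp.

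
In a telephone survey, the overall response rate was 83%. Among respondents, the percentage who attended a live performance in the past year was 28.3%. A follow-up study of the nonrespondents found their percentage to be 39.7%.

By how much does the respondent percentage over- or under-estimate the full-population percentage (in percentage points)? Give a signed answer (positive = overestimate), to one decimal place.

Nonresponse fraction = 1 − 0.83 = 0.17.
Bias = (nonresponse fraction) × (respondent percentage − nonrespondent percentage)
     = 0.17 × (28.3 − 39.7) = 0.17 × -11.4 = -1.938.

-1.9 percentage points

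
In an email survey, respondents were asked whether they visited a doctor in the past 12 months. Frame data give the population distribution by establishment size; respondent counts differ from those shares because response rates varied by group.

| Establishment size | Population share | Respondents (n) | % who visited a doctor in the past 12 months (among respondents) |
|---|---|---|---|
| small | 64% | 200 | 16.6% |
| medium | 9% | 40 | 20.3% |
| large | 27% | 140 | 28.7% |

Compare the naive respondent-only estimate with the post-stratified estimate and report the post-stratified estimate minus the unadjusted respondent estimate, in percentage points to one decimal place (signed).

-1.2 percentage points

Naive respondent-only estimate (weights = respondent counts):
  (200/380)×16.6 + (40/380)×20.3 + (140/380)×28.7 = 21.4474%
Post-stratifying to population shares instead:
  0.64×16.6 + 0.09×20.3 + 0.27×28.7 = 20.2%
Difference = 20.2 − 21.4474 = -1.2474 pp.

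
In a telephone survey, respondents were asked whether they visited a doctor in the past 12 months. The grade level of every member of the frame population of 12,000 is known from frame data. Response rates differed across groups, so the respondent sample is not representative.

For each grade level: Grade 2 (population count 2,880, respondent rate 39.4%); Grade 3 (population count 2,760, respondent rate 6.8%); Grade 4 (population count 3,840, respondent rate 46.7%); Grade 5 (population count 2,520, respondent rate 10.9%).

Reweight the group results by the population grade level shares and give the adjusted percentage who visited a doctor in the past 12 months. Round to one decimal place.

28.3%

Post-stratification weights by population share, not respondent share:
  Grade 2: (2,880/12,000) × 39.4 = 9.456
  Grade 3: (2,760/12,000) × 6.8 = 1.564
  Grade 4: (3,840/12,000) × 46.7 = 14.944
  Grade 5: (2,520/12,000) × 10.9 = 2.289
Post-stratified estimate = 28.253 → 28.3%.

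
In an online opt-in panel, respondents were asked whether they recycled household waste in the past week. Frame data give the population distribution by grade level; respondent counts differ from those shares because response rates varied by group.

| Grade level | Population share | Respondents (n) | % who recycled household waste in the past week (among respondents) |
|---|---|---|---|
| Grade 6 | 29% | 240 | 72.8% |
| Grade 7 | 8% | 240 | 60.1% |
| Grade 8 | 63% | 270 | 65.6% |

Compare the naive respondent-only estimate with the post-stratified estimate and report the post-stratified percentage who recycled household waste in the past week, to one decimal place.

Unadjusted (pooled respondent) estimate weights by respondent counts:
  (240/750)×72.8 + (240/750)×60.1 + (270/750)×65.6 = 66.144%
Reweighting by population grade level shares:
  0.29×72.8 + 0.08×60.1 + 0.63×65.6 = 67.248%

67.2%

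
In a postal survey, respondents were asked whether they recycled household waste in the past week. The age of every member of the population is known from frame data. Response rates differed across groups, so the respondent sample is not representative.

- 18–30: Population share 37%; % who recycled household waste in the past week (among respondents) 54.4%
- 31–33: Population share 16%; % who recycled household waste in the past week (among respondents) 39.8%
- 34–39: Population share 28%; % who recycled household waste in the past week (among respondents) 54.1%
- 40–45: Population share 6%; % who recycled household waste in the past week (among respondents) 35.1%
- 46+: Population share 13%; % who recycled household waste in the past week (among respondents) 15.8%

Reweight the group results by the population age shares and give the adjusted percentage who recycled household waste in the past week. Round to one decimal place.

Reweight to the known age distribution:
  18–30: 0.37 × 54.4 = 20.128
  31–33: 0.16 × 39.8 = 6.368
  34–39: 0.28 × 54.1 = 15.148
  40–45: 0.06 × 35.1 = 2.106
  46+: 0.13 × 15.8 = 2.054
Post-stratified estimate = 45.804 → 45.8%.

45.8%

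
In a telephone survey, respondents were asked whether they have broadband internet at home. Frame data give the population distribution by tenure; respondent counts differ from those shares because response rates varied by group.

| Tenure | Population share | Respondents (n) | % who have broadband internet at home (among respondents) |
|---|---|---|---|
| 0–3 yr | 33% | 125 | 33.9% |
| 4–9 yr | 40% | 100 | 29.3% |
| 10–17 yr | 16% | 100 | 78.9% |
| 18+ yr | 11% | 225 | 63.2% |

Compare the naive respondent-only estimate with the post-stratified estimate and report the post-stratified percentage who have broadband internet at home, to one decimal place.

Naive respondent-only estimate (weights = respondent counts):
  (125/550)×33.9 + (100/550)×29.3 + (100/550)×78.9 + (225/550)×63.2 = 53.2318%
Post-stratifying to population shares instead:
  0.33×33.9 + 0.4×29.3 + 0.16×78.9 + 0.11×63.2 = 42.483%

42.5%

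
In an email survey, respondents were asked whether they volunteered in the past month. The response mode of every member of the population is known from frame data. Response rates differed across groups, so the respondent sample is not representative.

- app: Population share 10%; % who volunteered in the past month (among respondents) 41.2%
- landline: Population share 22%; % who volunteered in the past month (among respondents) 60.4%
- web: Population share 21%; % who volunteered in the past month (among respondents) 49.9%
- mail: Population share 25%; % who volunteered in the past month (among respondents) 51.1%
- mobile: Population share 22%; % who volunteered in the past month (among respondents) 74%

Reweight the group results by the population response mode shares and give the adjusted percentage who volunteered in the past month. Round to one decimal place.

56.9%

Each cell contributes population-share × respondent value:
  app: 0.1 × 41.2 = 4.12
  landline: 0.22 × 60.4 = 13.288
  web: 0.21 × 49.9 = 10.479
  mail: 0.25 × 51.1 = 12.775
  mobile: 0.22 × 74 = 16.28
Post-stratified estimate = 56.942 → 56.9%.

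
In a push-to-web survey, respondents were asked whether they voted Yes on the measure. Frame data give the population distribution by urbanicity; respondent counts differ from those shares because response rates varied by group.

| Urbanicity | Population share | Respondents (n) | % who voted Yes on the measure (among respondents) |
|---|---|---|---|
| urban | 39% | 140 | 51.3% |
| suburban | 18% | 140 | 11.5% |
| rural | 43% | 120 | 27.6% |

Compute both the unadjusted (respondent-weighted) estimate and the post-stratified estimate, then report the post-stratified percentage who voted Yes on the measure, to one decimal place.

33.9%

Unadjusted (pooled respondent) estimate weights by respondent counts:
  (140/400)×51.3 + (140/400)×11.5 + (120/400)×27.6 = 30.26%
Reweighting by population urbanicity shares:
  0.39×51.3 + 0.18×11.5 + 0.43×27.6 = 33.945%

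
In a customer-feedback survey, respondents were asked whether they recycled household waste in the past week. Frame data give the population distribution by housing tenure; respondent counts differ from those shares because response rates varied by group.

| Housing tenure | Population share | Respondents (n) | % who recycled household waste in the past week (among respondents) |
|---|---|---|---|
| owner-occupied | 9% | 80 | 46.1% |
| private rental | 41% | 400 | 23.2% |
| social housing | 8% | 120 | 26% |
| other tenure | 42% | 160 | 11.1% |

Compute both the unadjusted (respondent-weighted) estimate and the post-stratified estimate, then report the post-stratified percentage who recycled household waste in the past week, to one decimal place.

Naive respondent-only estimate (weights = respondent counts):
  (80/760)×46.1 + (400/760)×23.2 + (120/760)×26 + (160/760)×11.1 = 23.5053%
Post-stratifying to population shares instead:
  0.09×46.1 + 0.41×23.2 + 0.08×26 + 0.42×11.1 = 20.403%

20.4%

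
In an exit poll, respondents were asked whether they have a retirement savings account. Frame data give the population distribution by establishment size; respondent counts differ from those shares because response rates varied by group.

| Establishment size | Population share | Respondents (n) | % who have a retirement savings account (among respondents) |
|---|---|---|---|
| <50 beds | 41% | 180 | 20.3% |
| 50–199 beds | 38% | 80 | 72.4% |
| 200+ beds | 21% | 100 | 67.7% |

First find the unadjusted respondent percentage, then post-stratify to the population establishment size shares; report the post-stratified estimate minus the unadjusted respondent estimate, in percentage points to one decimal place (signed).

+5.0 percentage points

Naive respondent-only estimate (weights = respondent counts):
  (180/360)×20.3 + (80/360)×72.4 + (100/360)×67.7 = 45.0444%
Reweighting by population establishment size shares:
  0.41×20.3 + 0.38×72.4 + 0.21×67.7 = 50.052%
Difference = 50.052 − 45.0444 = 5.0076 pp.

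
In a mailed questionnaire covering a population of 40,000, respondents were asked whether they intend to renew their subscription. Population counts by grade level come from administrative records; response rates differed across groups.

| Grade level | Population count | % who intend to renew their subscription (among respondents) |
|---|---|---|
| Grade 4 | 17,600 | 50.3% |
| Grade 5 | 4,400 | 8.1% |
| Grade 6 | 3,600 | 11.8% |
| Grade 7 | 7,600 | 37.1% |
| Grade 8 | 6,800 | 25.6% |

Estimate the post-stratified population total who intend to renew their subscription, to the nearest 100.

Estimated count per cell = population count × respondent percentage:
  Grade 4: 17,600 × 50.3% = 8852.8
  Grade 5: 4,400 × 8.1% = 356.4
  Grade 6: 3,600 × 11.8% = 424.8
  Grade 7: 7,600 × 37.1% = 2819.6
  Grade 8: 6,800 × 25.6% = 1740.8
Estimated total = 14194.4 → 14,200.

14,200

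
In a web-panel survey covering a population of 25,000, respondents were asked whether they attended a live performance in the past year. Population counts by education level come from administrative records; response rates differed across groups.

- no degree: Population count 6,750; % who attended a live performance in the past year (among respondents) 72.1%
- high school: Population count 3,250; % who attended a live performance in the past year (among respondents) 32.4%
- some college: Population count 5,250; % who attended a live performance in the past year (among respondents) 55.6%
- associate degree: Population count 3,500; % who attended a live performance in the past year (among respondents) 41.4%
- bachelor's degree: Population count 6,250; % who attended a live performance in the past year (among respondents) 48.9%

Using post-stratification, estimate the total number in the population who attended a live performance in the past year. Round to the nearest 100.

13,300

Estimated count per cell = population count × respondent percentage:
  no degree: 6,750 × 72.1% = 4866.75
  high school: 3,250 × 32.4% = 1053
  some college: 5,250 × 55.6% = 2919
  associate degree: 3,500 × 41.4% = 1449
  bachelor's degree: 6,250 × 48.9% = 3056.25
Estimated total = 13,344 → 13,300.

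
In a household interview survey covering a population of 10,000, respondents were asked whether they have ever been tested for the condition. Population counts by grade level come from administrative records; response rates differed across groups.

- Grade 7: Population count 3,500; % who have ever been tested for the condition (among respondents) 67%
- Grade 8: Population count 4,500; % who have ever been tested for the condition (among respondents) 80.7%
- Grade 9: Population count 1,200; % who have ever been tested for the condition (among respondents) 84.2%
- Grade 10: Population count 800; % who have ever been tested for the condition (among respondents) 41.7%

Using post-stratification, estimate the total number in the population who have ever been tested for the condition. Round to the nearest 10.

Apply each group's respondent rate to its population count:
  Grade 7: 3,500 × 67% = 2345
  Grade 8: 4,500 × 80.7% = 3631.5
  Grade 9: 1,200 × 84.2% = 1010.4
  Grade 10: 800 × 41.7% = 333.6
Estimated total = 7320.5 → 7,320.

7,320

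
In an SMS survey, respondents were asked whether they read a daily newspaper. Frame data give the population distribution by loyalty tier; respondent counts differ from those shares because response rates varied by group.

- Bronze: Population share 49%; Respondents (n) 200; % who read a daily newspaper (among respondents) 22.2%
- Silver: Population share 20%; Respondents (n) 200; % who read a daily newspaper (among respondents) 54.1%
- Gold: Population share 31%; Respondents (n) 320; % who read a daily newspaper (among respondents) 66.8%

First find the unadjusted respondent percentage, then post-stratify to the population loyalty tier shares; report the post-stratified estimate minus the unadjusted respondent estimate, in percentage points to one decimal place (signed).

-8.5 percentage points

Naive respondent-only estimate (weights = respondent counts):
  (200/720)×22.2 + (200/720)×54.1 + (320/720)×66.8 = 50.8833%
Reweighting by population loyalty tier shares:
  0.49×22.2 + 0.2×54.1 + 0.31×66.8 = 42.406%
Difference = 42.406 − 50.8833 = -8.4773 pp.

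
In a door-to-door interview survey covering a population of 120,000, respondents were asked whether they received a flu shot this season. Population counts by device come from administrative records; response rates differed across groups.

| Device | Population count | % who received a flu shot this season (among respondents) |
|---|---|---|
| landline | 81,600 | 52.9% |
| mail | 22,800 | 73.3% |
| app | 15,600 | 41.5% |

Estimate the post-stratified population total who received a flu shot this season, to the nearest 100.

66,400

Each cell contributes its population count × the respondent rate:
  landline: 81,600 × 52.9% = 43166.4
  mail: 22,800 × 73.3% = 16712.4
  app: 15,600 × 41.5% = 6474
Estimated total = 66352.8 → 66,400.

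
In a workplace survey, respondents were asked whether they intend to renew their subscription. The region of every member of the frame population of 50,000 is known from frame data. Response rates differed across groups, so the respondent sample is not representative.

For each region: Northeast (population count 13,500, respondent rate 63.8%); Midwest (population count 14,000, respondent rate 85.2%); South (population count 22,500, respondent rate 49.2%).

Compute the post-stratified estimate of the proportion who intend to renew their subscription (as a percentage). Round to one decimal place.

63.2%

Weight each group's respondent value by its population share:
  Northeast: (13,500/50,000) × 63.8 = 17.226
  Midwest: (14,000/50,000) × 85.2 = 23.856
  South: (22,500/50,000) × 49.2 = 22.14
Post-stratified estimate = 63.222 → 63.2%.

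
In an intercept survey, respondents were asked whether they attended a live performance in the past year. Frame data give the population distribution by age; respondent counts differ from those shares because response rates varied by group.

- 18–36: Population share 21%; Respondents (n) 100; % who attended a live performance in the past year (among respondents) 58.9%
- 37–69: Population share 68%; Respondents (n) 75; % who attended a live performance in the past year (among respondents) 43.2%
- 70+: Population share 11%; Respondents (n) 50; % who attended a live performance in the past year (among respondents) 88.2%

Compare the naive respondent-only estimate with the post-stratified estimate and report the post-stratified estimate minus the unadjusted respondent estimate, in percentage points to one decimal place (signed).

Without adjustment, the pooled respondent share is:
  (100/225)×58.9 + (75/225)×43.2 + (50/225)×88.2 = 60.1778%
Reweighting by population age shares:
  0.21×58.9 + 0.68×43.2 + 0.11×88.2 = 51.447%
Difference = 51.447 − 60.1778 = -8.7308 pp.

-8.7 percentage points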